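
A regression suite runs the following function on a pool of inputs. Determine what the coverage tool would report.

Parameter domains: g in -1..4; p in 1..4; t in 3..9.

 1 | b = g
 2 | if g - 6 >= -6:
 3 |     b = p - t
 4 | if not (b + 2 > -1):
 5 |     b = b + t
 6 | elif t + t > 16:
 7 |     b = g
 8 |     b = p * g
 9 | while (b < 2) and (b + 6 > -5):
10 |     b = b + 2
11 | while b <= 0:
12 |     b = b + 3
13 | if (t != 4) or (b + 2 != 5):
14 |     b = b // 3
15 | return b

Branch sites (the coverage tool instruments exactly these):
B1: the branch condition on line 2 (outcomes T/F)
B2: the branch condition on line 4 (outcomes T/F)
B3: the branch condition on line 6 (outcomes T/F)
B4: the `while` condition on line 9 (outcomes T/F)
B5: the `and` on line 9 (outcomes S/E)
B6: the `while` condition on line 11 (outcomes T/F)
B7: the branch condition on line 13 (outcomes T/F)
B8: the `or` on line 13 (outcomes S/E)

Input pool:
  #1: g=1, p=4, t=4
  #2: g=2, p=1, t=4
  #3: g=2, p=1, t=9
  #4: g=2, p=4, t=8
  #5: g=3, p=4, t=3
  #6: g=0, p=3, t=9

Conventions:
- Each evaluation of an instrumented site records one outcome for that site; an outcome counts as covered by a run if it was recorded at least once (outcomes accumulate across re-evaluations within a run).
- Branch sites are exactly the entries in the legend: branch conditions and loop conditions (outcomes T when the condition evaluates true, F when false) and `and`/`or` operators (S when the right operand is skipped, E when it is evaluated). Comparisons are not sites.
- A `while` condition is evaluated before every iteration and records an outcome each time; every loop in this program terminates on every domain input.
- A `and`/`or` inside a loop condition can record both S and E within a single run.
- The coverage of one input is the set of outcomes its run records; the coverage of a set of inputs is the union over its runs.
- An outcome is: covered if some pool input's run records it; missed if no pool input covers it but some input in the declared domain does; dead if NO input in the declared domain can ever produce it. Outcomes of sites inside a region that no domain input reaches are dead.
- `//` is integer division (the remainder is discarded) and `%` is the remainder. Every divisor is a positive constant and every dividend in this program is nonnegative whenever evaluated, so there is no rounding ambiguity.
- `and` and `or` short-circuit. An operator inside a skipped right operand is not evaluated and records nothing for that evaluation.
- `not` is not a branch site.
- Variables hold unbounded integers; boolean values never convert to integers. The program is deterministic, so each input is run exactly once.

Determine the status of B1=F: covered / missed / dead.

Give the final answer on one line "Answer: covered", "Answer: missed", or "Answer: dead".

no pool input records B1=F
but domain input (g=-1, p=1, t=3) does record it -> reachable, so missed

Answer: missed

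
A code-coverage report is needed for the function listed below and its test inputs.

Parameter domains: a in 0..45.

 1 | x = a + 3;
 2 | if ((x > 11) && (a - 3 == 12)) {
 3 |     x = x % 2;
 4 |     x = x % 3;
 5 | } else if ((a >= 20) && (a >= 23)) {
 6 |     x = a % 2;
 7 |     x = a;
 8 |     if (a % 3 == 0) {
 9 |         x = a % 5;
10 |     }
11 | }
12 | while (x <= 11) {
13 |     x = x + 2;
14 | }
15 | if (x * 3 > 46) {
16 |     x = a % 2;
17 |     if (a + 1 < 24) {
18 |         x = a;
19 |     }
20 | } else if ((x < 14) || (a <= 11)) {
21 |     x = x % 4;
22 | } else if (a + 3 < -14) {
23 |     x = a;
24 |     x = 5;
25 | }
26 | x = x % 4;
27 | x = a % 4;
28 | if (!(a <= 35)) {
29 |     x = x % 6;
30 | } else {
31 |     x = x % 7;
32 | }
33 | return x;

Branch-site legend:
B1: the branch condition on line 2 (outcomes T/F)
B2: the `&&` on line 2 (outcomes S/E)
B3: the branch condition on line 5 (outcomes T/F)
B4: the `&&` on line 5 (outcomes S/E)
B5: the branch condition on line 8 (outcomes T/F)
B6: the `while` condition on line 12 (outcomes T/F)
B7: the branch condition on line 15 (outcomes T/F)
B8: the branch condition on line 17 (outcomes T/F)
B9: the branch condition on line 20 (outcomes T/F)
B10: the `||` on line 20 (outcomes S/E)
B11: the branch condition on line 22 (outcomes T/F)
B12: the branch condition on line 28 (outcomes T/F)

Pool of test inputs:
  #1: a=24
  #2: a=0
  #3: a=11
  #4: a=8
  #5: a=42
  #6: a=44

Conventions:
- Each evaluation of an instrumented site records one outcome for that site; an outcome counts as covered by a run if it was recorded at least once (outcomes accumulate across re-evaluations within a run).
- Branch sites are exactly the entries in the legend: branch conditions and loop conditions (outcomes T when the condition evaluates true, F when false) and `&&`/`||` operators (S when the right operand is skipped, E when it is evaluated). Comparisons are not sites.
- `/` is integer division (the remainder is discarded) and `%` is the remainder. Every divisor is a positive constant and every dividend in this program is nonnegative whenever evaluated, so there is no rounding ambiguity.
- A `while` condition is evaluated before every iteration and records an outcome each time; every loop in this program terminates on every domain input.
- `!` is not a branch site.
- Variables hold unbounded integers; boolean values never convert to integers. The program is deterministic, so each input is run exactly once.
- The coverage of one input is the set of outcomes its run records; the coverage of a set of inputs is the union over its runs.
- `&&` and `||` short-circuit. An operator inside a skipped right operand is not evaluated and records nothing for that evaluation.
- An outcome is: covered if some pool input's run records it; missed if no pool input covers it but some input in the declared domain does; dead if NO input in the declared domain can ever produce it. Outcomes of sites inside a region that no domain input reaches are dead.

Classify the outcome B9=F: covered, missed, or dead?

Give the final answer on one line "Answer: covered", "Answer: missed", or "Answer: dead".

no pool input records B9=F
but domain input (a=12) does record it -> reachable, so missed

Answer: missed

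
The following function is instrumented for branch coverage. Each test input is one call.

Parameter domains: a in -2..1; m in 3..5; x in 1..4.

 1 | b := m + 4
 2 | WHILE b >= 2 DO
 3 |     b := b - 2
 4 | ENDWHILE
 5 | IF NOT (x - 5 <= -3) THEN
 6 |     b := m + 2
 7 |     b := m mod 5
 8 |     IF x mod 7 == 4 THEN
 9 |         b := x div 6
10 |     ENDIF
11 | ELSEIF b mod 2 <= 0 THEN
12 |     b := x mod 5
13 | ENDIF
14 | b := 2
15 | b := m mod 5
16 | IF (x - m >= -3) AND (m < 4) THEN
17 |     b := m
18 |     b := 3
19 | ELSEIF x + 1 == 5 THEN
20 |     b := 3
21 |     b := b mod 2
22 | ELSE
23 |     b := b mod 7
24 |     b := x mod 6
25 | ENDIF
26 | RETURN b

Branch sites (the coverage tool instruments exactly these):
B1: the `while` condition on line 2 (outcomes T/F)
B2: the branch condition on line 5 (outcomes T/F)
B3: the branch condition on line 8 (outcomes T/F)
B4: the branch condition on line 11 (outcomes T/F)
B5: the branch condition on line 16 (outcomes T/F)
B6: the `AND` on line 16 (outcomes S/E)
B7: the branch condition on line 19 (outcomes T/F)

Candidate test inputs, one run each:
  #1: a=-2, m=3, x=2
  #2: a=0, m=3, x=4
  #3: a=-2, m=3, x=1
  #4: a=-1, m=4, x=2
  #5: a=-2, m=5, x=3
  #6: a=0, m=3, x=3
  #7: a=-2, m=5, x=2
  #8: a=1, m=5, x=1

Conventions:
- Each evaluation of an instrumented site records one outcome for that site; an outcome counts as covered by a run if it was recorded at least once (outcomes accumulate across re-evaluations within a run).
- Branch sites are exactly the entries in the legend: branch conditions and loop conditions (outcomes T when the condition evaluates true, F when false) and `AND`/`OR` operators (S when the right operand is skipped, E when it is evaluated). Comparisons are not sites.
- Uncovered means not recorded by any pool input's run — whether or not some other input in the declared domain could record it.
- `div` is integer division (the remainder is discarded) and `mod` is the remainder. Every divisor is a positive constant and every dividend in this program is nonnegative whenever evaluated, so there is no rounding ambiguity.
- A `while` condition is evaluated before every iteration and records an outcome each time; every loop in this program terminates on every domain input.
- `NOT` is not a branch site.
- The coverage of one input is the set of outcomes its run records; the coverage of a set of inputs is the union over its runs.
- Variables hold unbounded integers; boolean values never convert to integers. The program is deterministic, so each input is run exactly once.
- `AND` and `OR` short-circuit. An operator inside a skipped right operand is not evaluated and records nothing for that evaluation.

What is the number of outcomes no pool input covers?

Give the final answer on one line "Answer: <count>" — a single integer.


input #1, a=-2, m=3, x=2: outcomes B1=T, B1=F, B2=F, B4=F, B5=T, B6=E
input #2, a=0, m=3, x=4: outcomes B1=T, B1=F, B2=T, B3=T, B5=T, B6=E
input #3, a=-2, m=3, x=1: outcomes B1=T, B1=F, B2=F, B4=F, B5=T, B6=E
input #4, a=-1, m=4, x=2: outcomes B1=T, B1=F, B2=F, B4=T, B5=F, B6=E, B7=F
input #5, a=-2, m=5, x=3: outcomes B1=T, B1=F, B2=T, B3=F, B5=F, B6=E, B7=F
input #6, a=0, m=3, x=3: outcomes B1=T, B1=F, B2=T, B3=F, B5=T, B6=E
input #7, a=-2, m=5, x=2: outcomes B1=T, B1=F, B2=F, B4=F, B5=F, B6=E, B7=F
input #8, a=1, m=5, x=1: outcomes B1=T, B1=F, B2=F, B4=F, B5=F, B6=S, B7=F
union over the pool: B1=T, B1=F, B2=T, B2=F, B3=T, B3=F, B4=T, B4=F, B5=T, B5=F, B6=S, B6=E, B7=F
uncovered (1 of 14): B7=T
Answer: 1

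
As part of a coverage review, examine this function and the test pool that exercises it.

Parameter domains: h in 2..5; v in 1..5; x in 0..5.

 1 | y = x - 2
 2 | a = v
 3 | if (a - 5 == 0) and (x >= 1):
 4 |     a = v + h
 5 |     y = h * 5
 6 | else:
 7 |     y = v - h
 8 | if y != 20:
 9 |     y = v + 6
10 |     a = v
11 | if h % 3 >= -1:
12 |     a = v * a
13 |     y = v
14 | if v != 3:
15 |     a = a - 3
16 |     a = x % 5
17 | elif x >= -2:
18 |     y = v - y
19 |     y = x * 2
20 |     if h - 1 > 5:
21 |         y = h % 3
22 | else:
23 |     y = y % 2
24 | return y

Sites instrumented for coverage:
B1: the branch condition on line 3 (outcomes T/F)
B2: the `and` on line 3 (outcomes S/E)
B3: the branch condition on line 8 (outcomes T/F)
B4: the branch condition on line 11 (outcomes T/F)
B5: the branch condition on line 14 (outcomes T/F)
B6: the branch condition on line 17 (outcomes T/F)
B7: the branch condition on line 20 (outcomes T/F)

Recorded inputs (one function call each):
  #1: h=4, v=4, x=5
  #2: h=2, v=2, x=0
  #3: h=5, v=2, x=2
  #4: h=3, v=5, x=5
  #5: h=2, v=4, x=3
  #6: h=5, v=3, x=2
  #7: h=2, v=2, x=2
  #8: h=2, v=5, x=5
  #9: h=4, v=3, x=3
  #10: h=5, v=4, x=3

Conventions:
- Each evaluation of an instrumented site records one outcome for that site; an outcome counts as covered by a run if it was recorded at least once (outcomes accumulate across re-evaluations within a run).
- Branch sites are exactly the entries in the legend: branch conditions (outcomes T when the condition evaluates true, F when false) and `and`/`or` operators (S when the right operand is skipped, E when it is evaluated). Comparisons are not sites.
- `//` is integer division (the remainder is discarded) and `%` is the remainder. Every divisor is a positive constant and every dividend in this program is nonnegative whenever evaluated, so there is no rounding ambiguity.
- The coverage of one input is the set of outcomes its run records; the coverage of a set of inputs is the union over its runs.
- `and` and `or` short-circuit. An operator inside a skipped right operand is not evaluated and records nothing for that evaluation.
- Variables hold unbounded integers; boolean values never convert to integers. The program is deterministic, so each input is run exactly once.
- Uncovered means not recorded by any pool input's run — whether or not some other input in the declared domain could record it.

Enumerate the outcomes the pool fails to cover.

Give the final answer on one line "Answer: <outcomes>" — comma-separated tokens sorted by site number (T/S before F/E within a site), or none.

input #1 (h=4, v=4, x=5): events B2->S, B1->F, B3->T, B4->T, B5->T; covers B1=F, B2=S, B3=T, B4=T, B5=T
input #2 (h=2, v=2, x=0): events B2->S, B1->F, B3->T, B4->T, B5->T; covers B1=F, B2=S, B3=T, B4=T, B5=T
input #3 (h=5, v=2, x=2): events B2->S, B1->F, B3->T, B4->T, B5->T; covers B1=F, B2=S, B3=T, B4=T, B5=T
input #4 (h=3, v=5, x=5): events B2->E, B1->T, B3->T, B4->T, B5->T; covers B1=T, B2=E, B3=T, B4=T, B5=T
input #5 (h=2, v=4, x=3): events B2->S, B1->F, B3->T, B4->T, B5->T; covers B1=F, B2=S, B3=T, B4=T, B5=T
input #6 (h=5, v=3, x=2): events B2->S, B1->F, B3->T, B4->T, B5->F, B6->T, B7->F; covers B1=F, B2=S, B3=T, B4=T, B5=F, B6=T, B7=F
input #7 (h=2, v=2, x=2): events B2->S, B1->F, B3->T, B4->T, B5->T; covers B1=F, B2=S, B3=T, B4=T, B5=T
input #8 (h=2, v=5, x=5): events B2->E, B1->T, B3->T, B4->T, B5->T; covers B1=T, B2=E, B3=T, B4=T, B5=T
input #9 (h=4, v=3, x=3): events B2->S, B1->F, B3->T, B4->T, B5->F, B6->T, B7->F; covers B1=F, B2=S, B3=T, B4=T, B5=F, B6=T, B7=F
input #10 (h=5, v=4, x=3): events B2->S, B1->F, B3->T, B4->T, B5->T; covers B1=F, B2=S, B3=T, B4=T, B5=T
union over the pool: B1=T, B1=F, B2=S, B2=E, B3=T, B4=T, B5=T, B5=F, B6=T, B7=F
uncovered (4 of 14): B3=F, B4=F, B6=F, B7=T

Answer: B3=F, B4=F, B6=F, B7=T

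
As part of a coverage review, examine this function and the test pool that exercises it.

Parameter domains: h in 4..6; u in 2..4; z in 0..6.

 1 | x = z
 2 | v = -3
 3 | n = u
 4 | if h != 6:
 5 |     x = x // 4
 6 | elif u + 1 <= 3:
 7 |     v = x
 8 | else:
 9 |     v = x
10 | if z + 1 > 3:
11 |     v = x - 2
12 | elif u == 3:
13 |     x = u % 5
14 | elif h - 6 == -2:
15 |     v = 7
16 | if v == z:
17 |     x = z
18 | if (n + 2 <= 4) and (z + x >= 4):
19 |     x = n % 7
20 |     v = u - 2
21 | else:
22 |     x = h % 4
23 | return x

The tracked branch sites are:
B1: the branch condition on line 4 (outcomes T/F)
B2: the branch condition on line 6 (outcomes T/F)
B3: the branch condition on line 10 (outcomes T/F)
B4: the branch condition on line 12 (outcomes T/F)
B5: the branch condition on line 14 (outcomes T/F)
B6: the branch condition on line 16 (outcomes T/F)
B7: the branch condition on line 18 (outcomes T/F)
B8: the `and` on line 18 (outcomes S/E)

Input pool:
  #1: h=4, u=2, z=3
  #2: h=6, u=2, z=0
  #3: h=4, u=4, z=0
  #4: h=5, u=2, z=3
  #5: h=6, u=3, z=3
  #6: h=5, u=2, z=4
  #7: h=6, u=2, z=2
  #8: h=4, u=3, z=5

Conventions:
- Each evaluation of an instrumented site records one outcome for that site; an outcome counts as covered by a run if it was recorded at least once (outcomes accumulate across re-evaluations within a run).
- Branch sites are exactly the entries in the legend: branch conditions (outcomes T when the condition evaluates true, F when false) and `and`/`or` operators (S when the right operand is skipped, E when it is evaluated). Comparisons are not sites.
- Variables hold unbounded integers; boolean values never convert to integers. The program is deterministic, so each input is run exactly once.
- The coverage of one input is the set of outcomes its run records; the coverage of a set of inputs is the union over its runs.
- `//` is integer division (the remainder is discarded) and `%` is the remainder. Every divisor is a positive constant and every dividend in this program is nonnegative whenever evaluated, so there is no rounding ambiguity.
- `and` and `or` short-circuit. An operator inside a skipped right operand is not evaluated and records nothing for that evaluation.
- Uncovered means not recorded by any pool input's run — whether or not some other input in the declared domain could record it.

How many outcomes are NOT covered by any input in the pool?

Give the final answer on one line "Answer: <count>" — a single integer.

input #1 (h=4, u=2, z=3): events B1->T, B3->T, B6->F, B8->E, B7->F; covers B1=T, B3=T, B6=F, B7=F, B8=E
input #2 (h=6, u=2, z=0): events B1->F, B2->T, B3->F, B4->F, B5->F, B6->T, B8->E, B7->F; covers B1=F, B2=T, B3=F, B4=F, B5=F, B6=T, B7=F, B8=E
input #3 (h=4, u=4, z=0): events B1->T, B3->F, B4->F, B5->T, B6->F, B8->S, B7->F; covers B1=T, B3=F, B4=F, B5=T, B6=F, B7=F, B8=S
input #4 (h=5, u=2, z=3): events B1->T, B3->T, B6->F, B8->E, B7->F; covers B1=T, B3=T, B6=F, B7=F, B8=E
input #5 (h=6, u=3, z=3): events B1->F, B2->F, B3->T, B6->F, B8->S, B7->F; covers B1=F, B2=F, B3=T, B6=F, B7=F, B8=S
input #6 (h=5, u=2, z=4): events B1->T, B3->T, B6->F, B8->E, B7->T; covers B1=T, B3=T, B6=F, B7=T, B8=E
input #7 (h=6, u=2, z=2): events B1->F, B2->T, B3->F, B4->F, B5->F, B6->T, B8->E, B7->T; covers B1=F, B2=T, B3=F, B4=F, B5=F, B6=T, B7=T, B8=E
input #8 (h=4, u=3, z=5): events B1->T, B3->T, B6->F, B8->S, B7->F; covers B1=T, B3=T, B6=F, B7=F, B8=S
union over the pool: B1=T, B1=F, B2=T, B2=F, B3=T, B3=F, B4=F, B5=T, B5=F, B6=T, B6=F, B7=T, B7=F, B8=S, B8=E
uncovered (1 of 16): B4=T

Answer: 1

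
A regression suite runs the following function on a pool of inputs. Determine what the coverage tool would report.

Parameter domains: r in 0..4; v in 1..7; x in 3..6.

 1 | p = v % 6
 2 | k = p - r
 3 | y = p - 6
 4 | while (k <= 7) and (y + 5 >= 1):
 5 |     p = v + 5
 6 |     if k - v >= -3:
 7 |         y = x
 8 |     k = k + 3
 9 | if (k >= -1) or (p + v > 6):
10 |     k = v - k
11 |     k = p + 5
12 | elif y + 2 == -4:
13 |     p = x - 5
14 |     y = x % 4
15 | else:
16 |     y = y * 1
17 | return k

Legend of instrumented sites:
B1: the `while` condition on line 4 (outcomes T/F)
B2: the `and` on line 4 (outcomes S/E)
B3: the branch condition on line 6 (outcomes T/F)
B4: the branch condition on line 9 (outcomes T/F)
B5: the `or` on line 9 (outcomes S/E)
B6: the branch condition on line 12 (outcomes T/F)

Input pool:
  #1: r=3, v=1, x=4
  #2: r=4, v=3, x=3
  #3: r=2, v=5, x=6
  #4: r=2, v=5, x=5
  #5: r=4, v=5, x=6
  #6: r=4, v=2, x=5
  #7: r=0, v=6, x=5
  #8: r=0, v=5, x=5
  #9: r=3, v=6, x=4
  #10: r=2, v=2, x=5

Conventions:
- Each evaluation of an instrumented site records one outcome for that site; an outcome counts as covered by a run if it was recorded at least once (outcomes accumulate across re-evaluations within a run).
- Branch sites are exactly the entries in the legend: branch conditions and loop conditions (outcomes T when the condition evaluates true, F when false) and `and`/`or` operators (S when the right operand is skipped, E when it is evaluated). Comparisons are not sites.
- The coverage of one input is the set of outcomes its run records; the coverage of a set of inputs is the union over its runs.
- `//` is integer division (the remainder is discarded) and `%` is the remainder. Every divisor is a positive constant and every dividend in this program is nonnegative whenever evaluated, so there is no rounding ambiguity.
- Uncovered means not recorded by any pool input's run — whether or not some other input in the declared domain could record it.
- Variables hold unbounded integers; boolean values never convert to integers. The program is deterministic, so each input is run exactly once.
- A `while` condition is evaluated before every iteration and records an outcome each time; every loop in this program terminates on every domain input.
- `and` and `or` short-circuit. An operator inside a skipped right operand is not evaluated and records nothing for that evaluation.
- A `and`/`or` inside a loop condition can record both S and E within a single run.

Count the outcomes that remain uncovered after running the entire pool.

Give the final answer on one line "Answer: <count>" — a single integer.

test 1 (r=3, v=1, x=4) fires B2->E, B1->F, B5->E, B4->F, B6->F; hits B1=F, B2=E, B4=F, B5=E, B6=F
test 2 (r=4, v=3, x=3) fires B2->E, B1->T, B3->F, B2->E, B1->T, B3->T, B2->E, B1->T, B3->T, B2->S, B1->F, B5->S, B4->T; hits B1=T, B1=F, B2=S, B2=E, B3=T, B3=F, B4=T, B5=S
test 3 (r=2, v=5, x=6) fires B2->E, B1->T, B3->T, B2->E, B1->T, B3->T, B2->S, B1->F, B5->S, B4->T; hits B1=T, B1=F, B2=S, B2=E, B3=T, B4=T, B5=S
test 4 (r=2, v=5, x=5) fires B2->E, B1->T, B3->T, B2->E, B1->T, B3->T, B2->S, B1->F, B5->S, B4->T; hits B1=T, B1=F, B2=S, B2=E, B3=T, B4=T, B5=S
test 5 (r=4, v=5, x=6) fires B2->E, B1->T, B3->F, B2->E, B1->T, B3->T, B2->E, B1->T, B3->T, B2->S, B1->F, B5->S, B4->T; hits B1=T, B1=F, B2=S, B2=E, B3=T, B3=F, B4=T, B5=S
test 6 (r=4, v=2, x=5) fires B2->E, B1->T, B3->F, B2->E, B1->T, B3->T, B2->E, B1->T, B3->T, B2->E, B1->T, B3->T, B2->S, B1->F, ...; hits B1=T, B1=F, B2=S, B2=E, B3=T, B3=F, B4=T, B5=S
test 7 (r=0, v=6, x=5) fires B2->E, B1->F, B5->S, B4->T; hits B1=F, B2=E, B4=T, B5=S
test 8 (r=0, v=5, x=5) fires B2->E, B1->T, B3->T, B2->S, B1->F, B5->S, B4->T; hits B1=T, B1=F, B2=S, B2=E, B3=T, B4=T, B5=S
test 9 (r=3, v=6, x=4) fires B2->E, B1->F, B5->E, B4->F, B6->T; hits B1=F, B2=E, B4=F, B5=E, B6=T
test 10 (r=2, v=2, x=5) fires B2->E, B1->T, B3->T, B2->E, B1->T, B3->T, B2->E, B1->T, B3->T, B2->S, B1->F, B5->S, B4->T; hits B1=T, B1=F, B2=S, B2=E, B3=T, B4=T, B5=S
union over the pool: B1=T, B1=F, B2=S, B2=E, B3=T, B3=F, B4=T, B4=F, B5=S, B5=E, B6=T, B6=F
uncovered (0 of 12): none

Answer: 0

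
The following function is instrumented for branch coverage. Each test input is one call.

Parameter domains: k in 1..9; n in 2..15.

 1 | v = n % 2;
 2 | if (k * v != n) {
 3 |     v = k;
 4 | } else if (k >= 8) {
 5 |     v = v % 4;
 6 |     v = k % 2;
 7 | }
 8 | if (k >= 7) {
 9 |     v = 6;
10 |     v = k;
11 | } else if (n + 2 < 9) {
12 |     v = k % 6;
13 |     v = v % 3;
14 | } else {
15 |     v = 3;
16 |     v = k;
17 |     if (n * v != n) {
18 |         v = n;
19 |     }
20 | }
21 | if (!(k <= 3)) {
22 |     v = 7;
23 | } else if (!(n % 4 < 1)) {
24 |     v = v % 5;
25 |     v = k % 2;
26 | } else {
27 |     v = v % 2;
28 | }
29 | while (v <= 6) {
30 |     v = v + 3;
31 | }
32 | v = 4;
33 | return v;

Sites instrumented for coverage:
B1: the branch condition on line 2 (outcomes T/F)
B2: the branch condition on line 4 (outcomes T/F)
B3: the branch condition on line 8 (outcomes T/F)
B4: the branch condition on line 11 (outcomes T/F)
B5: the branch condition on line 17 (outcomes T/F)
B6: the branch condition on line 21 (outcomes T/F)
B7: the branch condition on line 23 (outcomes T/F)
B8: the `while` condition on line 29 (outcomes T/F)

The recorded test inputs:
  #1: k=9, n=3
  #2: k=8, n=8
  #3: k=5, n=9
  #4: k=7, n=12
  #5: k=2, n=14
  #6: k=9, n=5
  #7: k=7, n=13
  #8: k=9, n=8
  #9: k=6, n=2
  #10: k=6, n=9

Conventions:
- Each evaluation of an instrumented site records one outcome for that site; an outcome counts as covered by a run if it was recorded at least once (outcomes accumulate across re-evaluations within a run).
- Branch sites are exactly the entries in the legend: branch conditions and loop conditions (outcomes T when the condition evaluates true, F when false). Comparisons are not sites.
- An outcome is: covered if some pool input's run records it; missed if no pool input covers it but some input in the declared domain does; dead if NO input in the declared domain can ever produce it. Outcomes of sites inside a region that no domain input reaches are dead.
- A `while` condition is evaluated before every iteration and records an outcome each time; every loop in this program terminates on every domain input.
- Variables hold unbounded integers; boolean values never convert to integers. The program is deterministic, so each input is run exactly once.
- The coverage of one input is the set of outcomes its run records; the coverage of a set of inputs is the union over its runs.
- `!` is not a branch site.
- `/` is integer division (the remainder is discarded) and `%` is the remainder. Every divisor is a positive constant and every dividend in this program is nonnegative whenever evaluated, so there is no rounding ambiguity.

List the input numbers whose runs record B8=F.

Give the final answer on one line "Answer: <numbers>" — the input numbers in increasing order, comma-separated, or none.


input #1 (k=9, n=3): covers B8=F
input #2 (k=8, n=8): covers B8=F
input #3 (k=5, n=9): covers B8=F
input #4 (k=7, n=12): covers B8=F
input #5 (k=2, n=14): covers B8=F
input #6 (k=9, n=5): covers B8=F
input #7 (k=7, n=13): covers B8=F
input #8 (k=9, n=8): covers B8=F
input #9 (k=6, n=2): covers B8=F
input #10 (k=6, n=9): covers B8=F
Answer: 1, 2, 3, 4, 5, 6, 7, 8, 9, 10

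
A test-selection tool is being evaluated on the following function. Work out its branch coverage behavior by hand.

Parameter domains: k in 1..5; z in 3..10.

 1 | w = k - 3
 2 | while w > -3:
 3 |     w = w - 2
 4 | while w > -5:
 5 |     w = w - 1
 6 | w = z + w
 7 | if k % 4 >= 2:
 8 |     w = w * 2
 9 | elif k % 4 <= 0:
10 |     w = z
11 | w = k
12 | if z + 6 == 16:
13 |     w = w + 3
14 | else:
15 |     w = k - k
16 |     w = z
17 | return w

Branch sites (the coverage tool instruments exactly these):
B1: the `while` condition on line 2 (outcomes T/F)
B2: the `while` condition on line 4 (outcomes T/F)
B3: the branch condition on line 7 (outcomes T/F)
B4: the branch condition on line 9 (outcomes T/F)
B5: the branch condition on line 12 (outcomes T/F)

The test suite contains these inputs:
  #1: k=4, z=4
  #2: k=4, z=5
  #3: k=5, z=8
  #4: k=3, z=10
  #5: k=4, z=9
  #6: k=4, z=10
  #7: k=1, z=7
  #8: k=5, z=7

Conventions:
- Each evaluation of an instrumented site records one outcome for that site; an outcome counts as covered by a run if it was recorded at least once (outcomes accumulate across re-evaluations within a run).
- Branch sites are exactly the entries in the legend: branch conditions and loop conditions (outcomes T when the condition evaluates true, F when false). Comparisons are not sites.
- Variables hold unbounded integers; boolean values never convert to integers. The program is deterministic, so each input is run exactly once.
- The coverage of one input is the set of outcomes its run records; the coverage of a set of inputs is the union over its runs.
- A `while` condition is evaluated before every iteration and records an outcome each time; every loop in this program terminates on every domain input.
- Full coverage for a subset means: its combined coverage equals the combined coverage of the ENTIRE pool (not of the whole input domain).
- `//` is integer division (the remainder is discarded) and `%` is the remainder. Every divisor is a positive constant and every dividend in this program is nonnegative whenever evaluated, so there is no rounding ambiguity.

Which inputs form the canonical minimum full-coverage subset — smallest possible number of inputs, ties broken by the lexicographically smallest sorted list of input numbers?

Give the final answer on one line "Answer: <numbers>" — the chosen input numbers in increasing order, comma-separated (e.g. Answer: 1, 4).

input #1 (k=4, z=4): events B1->T, B1->T, B1->F, B2->T, B2->T, B2->F, B3->F, B4->T, B5->F; covers B1=T, B1=F, B2=T, B2=F, B3=F, B4=T, B5=F
input #2 (k=4, z=5): events B1->T, B1->T, B1->F, B2->T, B2->T, B2->F, B3->F, B4->T, B5->F; covers B1=T, B1=F, B2=T, B2=F, B3=F, B4=T, B5=F
input #3 (k=5, z=8): events B1->T, B1->T, B1->T, B1->F, B2->T, B2->F, B3->F, B4->F, B5->F; covers B1=T, B1=F, B2=T, B2=F, B3=F, B4=F, B5=F
input #4 (k=3, z=10): events B1->T, B1->T, B1->F, B2->T, B2->F, B3->T, B5->T; covers B1=T, B1=F, B2=T, B2=F, B3=T, B5=T
input #5 (k=4, z=9): events B1->T, B1->T, B1->F, B2->T, B2->T, B2->F, B3->F, B4->T, B5->F; covers B1=T, B1=F, B2=T, B2=F, B3=F, B4=T, B5=F
input #6 (k=4, z=10): events B1->T, B1->T, B1->F, B2->T, B2->T, B2->F, B3->F, B4->T, B5->T; covers B1=T, B1=F, B2=T, B2=F, B3=F, B4=T, B5=T
input #7 (k=1, z=7): events B1->T, B1->F, B2->T, B2->F, B3->F, B4->F, B5->F; covers B1=T, B1=F, B2=T, B2=F, B3=F, B4=F, B5=F
input #8 (k=5, z=7): events B1->T, B1->T, B1->T, B1->F, B2->T, B2->F, B3->F, B4->F, B5->F; covers B1=T, B1=F, B2=T, B2=F, B3=F, B4=F, B5=F
pool-wide coverage (10 outcomes): B1=T, B1=F, B2=T, B2=F, B3=T, B3=F, B4=T, B4=F, B5=T, B5=F
every size-1 subset falls short of the 10 outcomes (best: 7/10)
every size-2 subset falls short of the 10 outcomes (best: 9/10)
the canonical winner is {1, 3, 4}: size 3, full 10-outcome coverage, earliest index list among size-3 covers

Answer: 1, 3, 4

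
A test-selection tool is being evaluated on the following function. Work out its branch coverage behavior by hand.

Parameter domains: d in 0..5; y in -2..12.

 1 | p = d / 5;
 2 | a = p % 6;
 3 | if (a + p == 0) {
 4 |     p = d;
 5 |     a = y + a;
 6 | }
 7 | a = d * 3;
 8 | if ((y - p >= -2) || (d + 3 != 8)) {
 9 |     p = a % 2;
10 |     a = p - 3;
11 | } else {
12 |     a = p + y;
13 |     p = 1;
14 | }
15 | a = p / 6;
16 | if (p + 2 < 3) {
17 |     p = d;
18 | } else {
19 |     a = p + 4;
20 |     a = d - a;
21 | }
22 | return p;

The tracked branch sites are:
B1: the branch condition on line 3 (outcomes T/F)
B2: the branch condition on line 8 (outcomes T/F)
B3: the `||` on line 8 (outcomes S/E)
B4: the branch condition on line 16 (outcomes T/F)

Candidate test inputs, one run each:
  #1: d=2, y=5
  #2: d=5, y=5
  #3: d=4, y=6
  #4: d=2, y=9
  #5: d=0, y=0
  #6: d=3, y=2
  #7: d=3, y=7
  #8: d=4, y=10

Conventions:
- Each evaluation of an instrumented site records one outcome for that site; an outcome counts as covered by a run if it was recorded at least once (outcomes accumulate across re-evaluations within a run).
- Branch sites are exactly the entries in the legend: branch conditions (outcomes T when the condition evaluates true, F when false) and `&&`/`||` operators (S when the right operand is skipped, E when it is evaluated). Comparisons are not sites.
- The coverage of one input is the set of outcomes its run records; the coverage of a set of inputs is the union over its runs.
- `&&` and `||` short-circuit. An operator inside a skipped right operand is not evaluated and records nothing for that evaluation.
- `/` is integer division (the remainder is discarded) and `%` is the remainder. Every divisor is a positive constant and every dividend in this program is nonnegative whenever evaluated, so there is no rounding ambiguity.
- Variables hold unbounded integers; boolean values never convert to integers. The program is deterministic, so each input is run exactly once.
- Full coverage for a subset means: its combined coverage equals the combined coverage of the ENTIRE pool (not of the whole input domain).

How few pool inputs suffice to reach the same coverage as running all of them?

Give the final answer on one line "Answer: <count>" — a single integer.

input #1, d=2, y=5: events B1->T, B3->S, B2->T, B4->T; outcomes B1=T, B2=T, B3=S, B4=T
input #2, d=5, y=5: events B1->F, B3->S, B2->T, B4->F; outcomes B1=F, B2=T, B3=S, B4=F
input #3, d=4, y=6: events B1->T, B3->S, B2->T, B4->T; outcomes B1=T, B2=T, B3=S, B4=T
input #4, d=2, y=9: events B1->T, B3->S, B2->T, B4->T; outcomes B1=T, B2=T, B3=S, B4=T
input #5, d=0, y=0: events B1->T, B3->S, B2->T, B4->T; outcomes B1=T, B2=T, B3=S, B4=T
input #6, d=3, y=2: events B1->T, B3->S, B2->T, B4->F; outcomes B1=T, B2=T, B3=S, B4=F
input #7, d=3, y=7: events B1->T, B3->S, B2->T, B4->F; outcomes B1=T, B2=T, B3=S, B4=F
input #8, d=4, y=10: events B1->T, B3->S, B2->T, B4->T; outcomes B1=T, B2=T, B3=S, B4=T
union over all inputs: B1=T, B1=F, B2=T, B3=S, B4=T, B4=F (6 outcomes)
checked all size-1 subsets: none covers 6 outcomes (max 4/6)
at size 2, {1, 2} reaches all 6 outcomes; every lexicographically earlier size-2 subset fails

Answer: 2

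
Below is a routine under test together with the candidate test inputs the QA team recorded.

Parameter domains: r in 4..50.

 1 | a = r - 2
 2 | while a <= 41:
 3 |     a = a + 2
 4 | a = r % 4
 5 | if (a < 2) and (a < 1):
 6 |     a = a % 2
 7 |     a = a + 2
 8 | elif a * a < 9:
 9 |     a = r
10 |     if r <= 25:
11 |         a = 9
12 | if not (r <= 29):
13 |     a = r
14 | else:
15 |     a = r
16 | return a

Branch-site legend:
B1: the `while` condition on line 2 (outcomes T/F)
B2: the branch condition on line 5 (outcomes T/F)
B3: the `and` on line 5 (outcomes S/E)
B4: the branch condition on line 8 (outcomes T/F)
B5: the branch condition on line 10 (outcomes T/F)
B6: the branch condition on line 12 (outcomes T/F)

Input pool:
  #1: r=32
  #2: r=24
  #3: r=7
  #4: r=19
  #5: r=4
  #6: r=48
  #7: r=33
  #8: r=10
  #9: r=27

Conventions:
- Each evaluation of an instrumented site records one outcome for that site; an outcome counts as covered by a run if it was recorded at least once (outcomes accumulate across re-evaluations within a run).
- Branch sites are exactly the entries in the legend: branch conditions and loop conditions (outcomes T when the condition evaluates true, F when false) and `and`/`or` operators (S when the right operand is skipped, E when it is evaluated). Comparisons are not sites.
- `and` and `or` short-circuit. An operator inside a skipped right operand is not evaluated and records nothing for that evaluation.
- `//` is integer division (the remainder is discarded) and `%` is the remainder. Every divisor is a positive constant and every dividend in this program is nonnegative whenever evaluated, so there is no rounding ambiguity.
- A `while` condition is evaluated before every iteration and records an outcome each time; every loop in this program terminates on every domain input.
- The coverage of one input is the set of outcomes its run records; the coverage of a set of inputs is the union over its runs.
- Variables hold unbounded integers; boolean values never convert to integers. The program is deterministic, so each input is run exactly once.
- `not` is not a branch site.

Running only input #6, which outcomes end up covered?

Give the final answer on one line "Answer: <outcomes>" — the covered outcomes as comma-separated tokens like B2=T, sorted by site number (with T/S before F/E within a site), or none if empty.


Event log for input #6 (r=48):
  B1->F, B3->E, B2->T, B6->T
collecting distinct outcomes: B1=F, B2=T, B3=E, B6=T
Answer: B1=F, B2=T, B3=E, B6=T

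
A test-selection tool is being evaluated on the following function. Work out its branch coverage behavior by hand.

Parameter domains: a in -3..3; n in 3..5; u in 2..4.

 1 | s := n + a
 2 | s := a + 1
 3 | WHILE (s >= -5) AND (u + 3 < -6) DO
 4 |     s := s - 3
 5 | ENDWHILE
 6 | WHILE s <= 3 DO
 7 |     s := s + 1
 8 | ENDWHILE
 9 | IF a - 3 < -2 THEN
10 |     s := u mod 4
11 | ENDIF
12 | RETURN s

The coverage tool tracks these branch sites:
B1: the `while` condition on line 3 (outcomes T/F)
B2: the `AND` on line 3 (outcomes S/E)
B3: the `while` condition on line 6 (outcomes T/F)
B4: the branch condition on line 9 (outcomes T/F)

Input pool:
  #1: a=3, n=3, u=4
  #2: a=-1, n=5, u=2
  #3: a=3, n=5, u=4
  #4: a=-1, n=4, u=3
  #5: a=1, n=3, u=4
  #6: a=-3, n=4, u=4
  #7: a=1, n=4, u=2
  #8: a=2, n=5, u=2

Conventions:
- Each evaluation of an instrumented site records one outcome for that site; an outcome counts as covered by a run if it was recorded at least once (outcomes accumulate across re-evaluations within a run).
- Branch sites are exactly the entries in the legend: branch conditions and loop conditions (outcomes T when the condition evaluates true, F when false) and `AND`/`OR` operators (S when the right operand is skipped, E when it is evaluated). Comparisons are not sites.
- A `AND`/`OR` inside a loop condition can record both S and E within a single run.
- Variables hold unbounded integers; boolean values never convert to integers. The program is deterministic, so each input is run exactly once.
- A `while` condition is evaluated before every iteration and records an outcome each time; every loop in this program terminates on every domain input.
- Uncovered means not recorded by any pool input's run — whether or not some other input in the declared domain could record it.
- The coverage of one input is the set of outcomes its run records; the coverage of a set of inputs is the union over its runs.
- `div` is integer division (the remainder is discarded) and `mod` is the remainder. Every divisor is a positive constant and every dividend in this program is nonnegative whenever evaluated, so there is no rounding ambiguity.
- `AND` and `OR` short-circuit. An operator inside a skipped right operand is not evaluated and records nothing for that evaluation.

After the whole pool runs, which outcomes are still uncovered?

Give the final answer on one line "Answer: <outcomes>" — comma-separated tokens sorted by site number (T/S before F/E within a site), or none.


run #1 (a=3, n=3, u=4) records B1=F, B2=E, B3=F, B4=F
run #2 (a=-1, n=5, u=2) records B1=F, B2=E, B3=T, B3=F, B4=T
run #3 (a=3, n=5, u=4) records B1=F, B2=E, B3=F, B4=F
run #4 (a=-1, n=4, u=3) records B1=F, B2=E, B3=T, B3=F, B4=T
run #5 (a=1, n=3, u=4) records B1=F, B2=E, B3=T, B3=F, B4=F
run #6 (a=-3, n=4, u=4) records B1=F, B2=E, B3=T, B3=F, B4=T
run #7 (a=1, n=4, u=2) records B1=F, B2=E, B3=T, B3=F, B4=F
run #8 (a=2, n=5, u=2) records B1=F, B2=E, B3=T, B3=F, B4=F
union over the pool: B1=F, B2=E, B3=T, B3=F, B4=T, B4=F
uncovered (2 of 8): B1=T, B2=S
Answer: B1=T, B2=S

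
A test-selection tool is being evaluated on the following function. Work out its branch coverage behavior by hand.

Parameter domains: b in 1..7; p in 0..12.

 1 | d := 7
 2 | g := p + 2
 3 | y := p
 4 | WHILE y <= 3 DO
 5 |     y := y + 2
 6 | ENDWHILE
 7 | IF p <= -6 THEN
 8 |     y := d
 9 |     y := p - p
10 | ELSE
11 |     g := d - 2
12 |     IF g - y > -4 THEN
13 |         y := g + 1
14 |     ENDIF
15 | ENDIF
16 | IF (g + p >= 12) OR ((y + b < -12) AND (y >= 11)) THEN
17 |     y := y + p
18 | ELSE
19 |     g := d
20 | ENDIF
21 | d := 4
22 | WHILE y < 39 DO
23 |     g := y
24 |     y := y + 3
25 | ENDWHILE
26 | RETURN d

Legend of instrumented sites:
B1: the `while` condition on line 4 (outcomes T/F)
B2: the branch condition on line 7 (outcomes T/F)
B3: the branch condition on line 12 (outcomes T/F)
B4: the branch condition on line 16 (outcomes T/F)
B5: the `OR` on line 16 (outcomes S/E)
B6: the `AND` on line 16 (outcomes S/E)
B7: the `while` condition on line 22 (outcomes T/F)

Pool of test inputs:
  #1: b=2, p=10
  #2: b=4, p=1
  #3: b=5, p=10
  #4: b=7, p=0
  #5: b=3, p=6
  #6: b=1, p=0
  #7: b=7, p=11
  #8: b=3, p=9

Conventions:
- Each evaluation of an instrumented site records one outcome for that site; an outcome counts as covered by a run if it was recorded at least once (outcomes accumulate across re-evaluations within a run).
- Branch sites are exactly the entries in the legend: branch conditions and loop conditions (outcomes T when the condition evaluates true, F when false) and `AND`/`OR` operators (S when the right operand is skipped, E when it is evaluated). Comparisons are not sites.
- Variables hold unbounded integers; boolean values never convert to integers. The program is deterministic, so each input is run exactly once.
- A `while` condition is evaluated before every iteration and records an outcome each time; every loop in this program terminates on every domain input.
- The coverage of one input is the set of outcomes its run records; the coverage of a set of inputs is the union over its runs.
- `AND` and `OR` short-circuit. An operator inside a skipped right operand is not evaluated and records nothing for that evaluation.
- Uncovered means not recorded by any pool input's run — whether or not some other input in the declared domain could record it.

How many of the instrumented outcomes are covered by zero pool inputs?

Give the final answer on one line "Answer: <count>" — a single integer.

input #1 (b=2, p=10): covers B1=F, B2=F, B3=F, B4=T, B5=S, B7=T, B7=F
input #2 (b=4, p=1): covers B1=T, B1=F, B2=F, B3=T, B4=F, B5=E, B6=S, B7=T, B7=F
input #3 (b=5, p=10): covers B1=F, B2=F, B3=F, B4=T, B5=S, B7=T, B7=F
input #4 (b=7, p=0): covers B1=T, B1=F, B2=F, B3=T, B4=F, B5=E, B6=S, B7=T, B7=F
input #5 (b=3, p=6): covers B1=F, B2=F, B3=T, B4=F, B5=E, B6=S, B7=T, B7=F
input #6 (b=1, p=0): covers B1=T, B1=F, B2=F, B3=T, B4=F, B5=E, B6=S, B7=T, B7=F
input #7 (b=7, p=11): covers B1=F, B2=F, B3=F, B4=T, B5=S, B7=T, B7=F
input #8 (b=3, p=9): covers B1=F, B2=F, B3=F, B4=T, B5=S, B7=T, B7=F
union over the pool: B1=T, B1=F, B2=F, B3=T, B3=F, B4=T, B4=F, B5=S, B5=E, B6=S, B7=T, B7=F
uncovered (2 of 14): B2=T, B6=E

Answer: 2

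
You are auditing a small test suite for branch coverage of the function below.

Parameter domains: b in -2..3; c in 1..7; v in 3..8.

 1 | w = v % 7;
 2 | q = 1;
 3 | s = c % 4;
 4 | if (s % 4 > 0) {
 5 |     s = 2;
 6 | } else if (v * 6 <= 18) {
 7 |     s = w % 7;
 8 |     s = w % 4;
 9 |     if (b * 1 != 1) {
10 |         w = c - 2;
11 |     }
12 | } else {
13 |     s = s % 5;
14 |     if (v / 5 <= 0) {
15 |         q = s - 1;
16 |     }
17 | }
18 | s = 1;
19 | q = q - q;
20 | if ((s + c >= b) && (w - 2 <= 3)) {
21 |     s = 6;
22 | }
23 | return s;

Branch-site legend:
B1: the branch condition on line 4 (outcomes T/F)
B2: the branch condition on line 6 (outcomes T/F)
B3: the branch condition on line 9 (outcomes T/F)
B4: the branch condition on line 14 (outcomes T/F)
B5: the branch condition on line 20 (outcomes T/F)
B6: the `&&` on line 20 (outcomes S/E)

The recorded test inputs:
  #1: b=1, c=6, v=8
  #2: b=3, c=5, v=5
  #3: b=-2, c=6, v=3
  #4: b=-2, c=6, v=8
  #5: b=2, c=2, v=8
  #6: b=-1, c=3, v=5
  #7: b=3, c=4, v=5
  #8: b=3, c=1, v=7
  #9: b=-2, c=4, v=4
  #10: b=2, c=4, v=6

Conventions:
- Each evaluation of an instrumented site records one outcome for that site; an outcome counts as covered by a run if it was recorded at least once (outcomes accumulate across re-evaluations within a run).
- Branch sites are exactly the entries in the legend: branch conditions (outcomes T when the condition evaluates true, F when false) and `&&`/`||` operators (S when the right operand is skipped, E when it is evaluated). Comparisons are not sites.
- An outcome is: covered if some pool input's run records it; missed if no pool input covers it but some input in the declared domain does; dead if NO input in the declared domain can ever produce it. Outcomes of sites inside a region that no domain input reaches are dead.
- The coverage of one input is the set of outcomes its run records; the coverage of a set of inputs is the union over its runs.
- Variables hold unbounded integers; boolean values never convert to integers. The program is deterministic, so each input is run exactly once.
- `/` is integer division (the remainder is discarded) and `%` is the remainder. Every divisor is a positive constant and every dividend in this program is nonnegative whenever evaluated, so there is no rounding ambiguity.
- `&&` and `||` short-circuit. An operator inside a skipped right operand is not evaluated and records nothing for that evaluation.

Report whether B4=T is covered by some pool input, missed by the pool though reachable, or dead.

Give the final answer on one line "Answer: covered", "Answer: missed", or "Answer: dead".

B4=T is recorded by pool input(s) 9 -> covered

Answer: covered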